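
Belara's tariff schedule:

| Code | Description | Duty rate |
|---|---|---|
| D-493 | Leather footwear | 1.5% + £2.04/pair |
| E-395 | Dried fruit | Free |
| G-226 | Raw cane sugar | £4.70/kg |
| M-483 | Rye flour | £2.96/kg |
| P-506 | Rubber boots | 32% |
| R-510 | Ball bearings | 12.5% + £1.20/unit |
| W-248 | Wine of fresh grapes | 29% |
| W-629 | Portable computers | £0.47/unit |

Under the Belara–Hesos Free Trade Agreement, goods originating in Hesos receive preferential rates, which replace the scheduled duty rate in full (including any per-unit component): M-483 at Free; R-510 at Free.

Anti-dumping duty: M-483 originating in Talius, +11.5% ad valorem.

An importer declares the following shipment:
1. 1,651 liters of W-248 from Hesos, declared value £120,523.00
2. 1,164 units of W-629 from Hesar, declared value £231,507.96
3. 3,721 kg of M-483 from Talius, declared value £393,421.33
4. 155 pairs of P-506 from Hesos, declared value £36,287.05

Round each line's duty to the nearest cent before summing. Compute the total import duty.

£103,368.22

Line 1 (W-248, Hesos, 1,651 liters, £120,523.00):
Base rate for W-248 is 29%.
Origin Hesos is the FTA partner but W-248 is not on the preference list; base rate stands.
Duty = £120,523.00 × 29% = £34,951.67.
Line 2 (W-629, Hesar, 1,164 units, £231,507.96):
Base rate for W-629 is £0.47/unit.
Duty = 1,164 × £0.47 = £547.08.
Line 3 (M-483, Talius, 3,721 kg, £393,421.33):
Base rate for M-483 is £2.96/kg.
M-483 has an FTA preferential rate, but origin Talius is not Hesos; base rate stands.
Additional duty on M-483 from Talius: +11.5% ad valorem. Applied ad valorem rate = 11.5%.
Duty = £393,421.33 × 11.5% + 3,721 × £2.96 = £56,257.61.
Line 4 (P-506, Hesos, 155 pairs, £36,287.05):
Base rate for P-506 is 32%.
Origin Hesos is the FTA partner but P-506 is not on the preference list; base rate stands.
Duty = £36,287.05 × 32% = £11,611.86.
Total = £34,951.67 + £547.08 + £56,257.61 + £11,611.86 = £103,368.22.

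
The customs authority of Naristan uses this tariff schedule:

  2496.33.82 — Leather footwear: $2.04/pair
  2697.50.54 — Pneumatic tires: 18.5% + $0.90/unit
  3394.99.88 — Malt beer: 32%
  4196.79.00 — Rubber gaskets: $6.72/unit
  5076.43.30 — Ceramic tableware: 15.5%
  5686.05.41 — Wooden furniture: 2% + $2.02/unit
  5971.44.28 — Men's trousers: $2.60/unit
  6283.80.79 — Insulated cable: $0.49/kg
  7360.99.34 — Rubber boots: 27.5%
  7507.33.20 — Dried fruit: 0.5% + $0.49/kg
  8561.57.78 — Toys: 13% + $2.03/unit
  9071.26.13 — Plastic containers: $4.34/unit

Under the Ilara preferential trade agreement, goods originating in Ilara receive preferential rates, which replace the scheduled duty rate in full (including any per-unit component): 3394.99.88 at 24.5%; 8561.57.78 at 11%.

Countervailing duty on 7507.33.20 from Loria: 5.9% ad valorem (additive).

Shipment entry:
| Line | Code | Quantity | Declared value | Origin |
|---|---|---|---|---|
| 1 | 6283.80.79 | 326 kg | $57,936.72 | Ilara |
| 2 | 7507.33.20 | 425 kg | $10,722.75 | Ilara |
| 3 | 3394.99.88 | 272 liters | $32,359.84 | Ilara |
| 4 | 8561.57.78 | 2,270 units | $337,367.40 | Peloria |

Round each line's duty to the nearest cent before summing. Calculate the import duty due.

$56,815.62

Line 1 (6283.80.79, Ilara, 326 kg, $57,936.72):
Base rate for 6283.80.79 is $0.49/kg.
Origin Ilara is the FTA partner but 6283.80.79 is not on the preference list; base rate stands.
Duty = 326 × $0.49 = $159.74.
Line 2 (7507.33.20, Ilara, 425 kg, $10,722.75):
Base rate for 7507.33.20 is 0.5% + $0.49/kg.
Origin Ilara is the FTA partner but 7507.33.20 is not on the preference list; base rate stands.
The additional-duty order on 7507.33.20 targets Loria, not Ilara; it does not apply.
Duty = $10,722.75 × 0.5% + 425 × $0.49 = $261.86.
Line 3 (3394.99.88, Ilara, 272 liters, $32,359.84):
Base rate for 3394.99.88 is 32%.
Origin Ilara qualifies under the Naristan–Ilara agreement and 3394.99.88 is covered: preferential rate 24.5% applies instead.
Duty = $32,359.84 × 24.5% = $7,928.16.
Line 4 (8561.57.78, Peloria, 2,270 units, $337,367.40):
Base rate for 8561.57.78 is 13% + $2.03/unit.
8561.57.78 has an FTA preferential rate, but origin Peloria is not Ilara; base rate stands.
Duty = $337,367.40 × 13% + 2,270 × $2.03 = $48,465.86.
Total = $159.74 + $261.86 + $7,928.16 + $48,465.86 = $56,815.62.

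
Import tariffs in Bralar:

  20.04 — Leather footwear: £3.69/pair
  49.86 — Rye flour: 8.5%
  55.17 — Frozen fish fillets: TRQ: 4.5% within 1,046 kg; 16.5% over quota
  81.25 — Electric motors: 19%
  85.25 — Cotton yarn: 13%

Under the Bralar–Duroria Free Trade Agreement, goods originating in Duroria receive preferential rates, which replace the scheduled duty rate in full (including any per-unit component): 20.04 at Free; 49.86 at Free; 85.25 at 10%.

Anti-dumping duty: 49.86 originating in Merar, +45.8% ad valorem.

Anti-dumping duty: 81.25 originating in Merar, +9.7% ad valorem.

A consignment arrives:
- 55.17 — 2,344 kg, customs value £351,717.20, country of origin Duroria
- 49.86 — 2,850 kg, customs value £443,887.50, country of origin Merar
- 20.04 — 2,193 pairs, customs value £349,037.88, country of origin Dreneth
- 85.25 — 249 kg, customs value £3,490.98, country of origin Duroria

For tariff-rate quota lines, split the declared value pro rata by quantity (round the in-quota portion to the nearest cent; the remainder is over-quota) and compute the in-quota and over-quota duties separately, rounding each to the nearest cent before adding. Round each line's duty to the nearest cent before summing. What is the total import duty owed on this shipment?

£288,671.24

Line 1 (55.17, Duroria, 2,344 kg, £351,717.20):
Code 55.17 is under a tariff-rate quota (threshold 1,046 kg). In-quota: 1,046 kg at 4.5%; over-quota: 1,298 kg at 16.5%.
Pro-rata value split: in-quota = £351,717.20 × 1,046/2,344 = £156,952.30; over-quota = £351,717.20 − £156,952.30 = £194,764.90.
In-quota duty = £156,952.30 × 4.5% = £7,062.85. Over-quota duty = £194,764.90 × 16.5% = £32,136.21.
Line duty = £7,062.85 + £32,136.21 = £39,199.06.
Line 2 (49.86, Merar, 2,850 kg, £443,887.50):
Base rate for 49.86 is 8.5%.
49.86 has an FTA preferential rate, but origin Merar is not Duroria; base rate stands.
Additional duty on 49.86 from Merar: +45.8%. Applied ad valorem rate: 8.5% + 45.8% = 54.3%.
Duty = £443,887.50 × 54.3% = £241,030.91.
Line 3 (20.04, Dreneth, 2,193 pairs, £349,037.88):
Base rate for 20.04 is £3.69/pair.
20.04 has an FTA preferential rate, but origin Dreneth is not Duroria; base rate stands.
Duty = 2,193 × £3.69 = £8,092.17.
Line 4 (85.25, Duroria, 249 kg, £3,490.98):
Base rate for 85.25 is 13%.
Origin Duroria qualifies under the Bralar–Duroria agreement and 85.25 is covered: preferential rate 10% applies instead.
Duty = £3,490.98 × 10% = £349.10.
Total = £39,199.06 + £241,030.91 + £8,092.17 + £349.10 = £288,671.24.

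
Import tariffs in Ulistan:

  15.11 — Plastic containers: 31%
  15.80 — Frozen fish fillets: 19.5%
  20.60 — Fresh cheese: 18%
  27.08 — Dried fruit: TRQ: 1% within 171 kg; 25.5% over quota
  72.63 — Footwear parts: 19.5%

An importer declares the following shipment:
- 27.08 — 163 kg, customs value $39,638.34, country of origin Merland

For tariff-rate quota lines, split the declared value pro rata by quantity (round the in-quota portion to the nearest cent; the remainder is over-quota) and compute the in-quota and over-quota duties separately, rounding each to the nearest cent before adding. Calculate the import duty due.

Line 1 (27.08, Merland, 163 kg, $39,638.34):
Code 27.08 is under a tariff-rate quota (threshold 171 kg). Quantity 163 kg is within the quota, so the in-quota rate 1% applies to the full value.
Duty = $39,638.34 × 1% = $396.38.

$396.38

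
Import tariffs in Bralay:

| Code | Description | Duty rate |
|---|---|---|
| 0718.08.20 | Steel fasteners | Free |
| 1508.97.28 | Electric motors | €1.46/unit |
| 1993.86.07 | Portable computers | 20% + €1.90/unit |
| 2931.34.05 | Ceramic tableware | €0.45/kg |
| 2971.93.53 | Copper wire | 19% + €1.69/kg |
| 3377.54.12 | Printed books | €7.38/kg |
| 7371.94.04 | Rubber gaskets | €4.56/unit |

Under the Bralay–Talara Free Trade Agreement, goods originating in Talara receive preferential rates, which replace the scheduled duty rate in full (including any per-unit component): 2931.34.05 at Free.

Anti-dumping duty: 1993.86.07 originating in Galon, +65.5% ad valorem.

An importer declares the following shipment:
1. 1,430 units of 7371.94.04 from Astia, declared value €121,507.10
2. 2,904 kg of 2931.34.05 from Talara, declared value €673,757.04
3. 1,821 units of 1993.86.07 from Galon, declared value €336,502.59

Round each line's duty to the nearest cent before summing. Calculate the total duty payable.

Line 1 (7371.94.04, Astia, 1,430 units, €121,507.10):
Base rate for 7371.94.04 is €4.56/unit.
Duty = 1,430 × €4.56 = €6,520.80.
Line 2 (2931.34.05, Talara, 2,904 kg, €673,757.04):
Base rate for 2931.34.05 is €0.45/kg.
Origin Talara qualifies under the Bralay–Talara agreement and 2931.34.05 is covered: preferential rate Free applies instead.
Duty = €673,757.04 × 0% = €0.00.
Line 3 (1993.86.07, Galon, 1,821 units, €336,502.59):
Base rate for 1993.86.07 is 20% + €1.90/unit.
Additional duty on 1993.86.07 from Galon: +65.5%. Applied ad valorem rate: 20% + 65.5% = 85.5%.
Duty = €336,502.59 × 85.5% + 1,821 × €1.90 = €291,169.61.
Total = €6,520.80 + €0.00 + €291,169.61 = €297,690.41.

€297,690.41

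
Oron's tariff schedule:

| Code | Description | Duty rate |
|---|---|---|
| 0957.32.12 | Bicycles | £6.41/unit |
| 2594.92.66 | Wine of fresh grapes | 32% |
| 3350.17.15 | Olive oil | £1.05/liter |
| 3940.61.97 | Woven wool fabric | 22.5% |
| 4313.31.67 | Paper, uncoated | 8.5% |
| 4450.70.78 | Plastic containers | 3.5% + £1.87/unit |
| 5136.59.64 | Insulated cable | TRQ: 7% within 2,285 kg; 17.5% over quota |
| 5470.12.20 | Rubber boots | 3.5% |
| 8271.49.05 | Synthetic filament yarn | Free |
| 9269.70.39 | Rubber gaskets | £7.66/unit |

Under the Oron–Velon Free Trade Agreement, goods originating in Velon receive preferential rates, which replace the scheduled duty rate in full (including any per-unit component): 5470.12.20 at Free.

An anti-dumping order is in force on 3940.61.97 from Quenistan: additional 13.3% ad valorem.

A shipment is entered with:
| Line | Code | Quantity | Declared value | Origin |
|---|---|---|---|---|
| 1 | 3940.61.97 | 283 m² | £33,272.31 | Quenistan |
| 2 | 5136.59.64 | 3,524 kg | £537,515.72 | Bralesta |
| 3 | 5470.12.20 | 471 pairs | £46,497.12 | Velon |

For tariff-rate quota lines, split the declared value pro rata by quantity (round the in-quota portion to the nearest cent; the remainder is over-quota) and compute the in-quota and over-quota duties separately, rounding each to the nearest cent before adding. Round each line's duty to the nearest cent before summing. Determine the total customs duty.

£69,380.98

Line 1 (3940.61.97, Quenistan, 283 m², £33,272.31):
Base rate for 3940.61.97 is 22.5%.
Additional duty on 3940.61.97 from Quenistan: +13.3%. Applied ad valorem rate: 22.5% + 13.3% = 35.8%.
Duty = £33,272.31 × 35.8% = £11,911.49.
Line 2 (5136.59.64, Bralesta, 3,524 kg, £537,515.72):
Code 5136.59.64 is under a tariff-rate quota (threshold 2,285 kg). In-quota: 2,285 kg at 7%; over-quota: 1,239 kg at 17.5%.
Pro-rata value split: in-quota = £537,515.72 × 2,285/3,524 = £348,531.05; over-quota = £537,515.72 − £348,531.05 = £188,984.67.
In-quota duty = £348,531.05 × 7% = £24,397.17. Over-quota duty = £188,984.67 × 17.5% = £33,072.32.
Line duty = £24,397.17 + £33,072.32 = £57,469.49.
Line 3 (5470.12.20, Velon, 471 pairs, £46,497.12):
Base rate for 5470.12.20 is 3.5%.
Origin Velon qualifies under the Oron–Velon agreement and 5470.12.20 is covered: preferential rate Free applies instead.
Duty = £46,497.12 × 0% = £0.00.
Total = £11,911.49 + £57,469.49 + £0.00 = £69,380.98.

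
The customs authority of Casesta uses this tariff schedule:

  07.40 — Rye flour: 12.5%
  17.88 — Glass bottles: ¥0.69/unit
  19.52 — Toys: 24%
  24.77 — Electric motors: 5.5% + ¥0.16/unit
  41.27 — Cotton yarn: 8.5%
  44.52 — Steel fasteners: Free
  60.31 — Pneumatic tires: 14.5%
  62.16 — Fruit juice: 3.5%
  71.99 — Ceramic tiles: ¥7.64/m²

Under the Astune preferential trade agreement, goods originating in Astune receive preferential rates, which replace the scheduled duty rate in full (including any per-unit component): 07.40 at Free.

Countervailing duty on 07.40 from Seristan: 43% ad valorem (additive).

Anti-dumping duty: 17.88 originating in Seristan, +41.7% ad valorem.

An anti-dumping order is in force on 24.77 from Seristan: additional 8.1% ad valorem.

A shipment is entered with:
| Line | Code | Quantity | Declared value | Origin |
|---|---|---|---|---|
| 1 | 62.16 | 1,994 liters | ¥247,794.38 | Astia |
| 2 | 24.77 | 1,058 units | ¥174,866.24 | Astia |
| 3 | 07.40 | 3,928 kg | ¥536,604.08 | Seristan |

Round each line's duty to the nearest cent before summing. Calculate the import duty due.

Line 1 (62.16, Astia, 1,994 liters, ¥247,794.38):
Base rate for 62.16 is 3.5%.
Duty = ¥247,794.38 × 3.5% = ¥8,672.80.
Line 2 (24.77, Astia, 1,058 units, ¥174,866.24):
Base rate for 24.77 is 5.5% + ¥0.16/unit.
The additional-duty order on 24.77 targets Seristan, not Astia; it does not apply.
Duty = ¥174,866.24 × 5.5% + 1,058 × ¥0.16 = ¥9,786.92.
Line 3 (07.40, Seristan, 3,928 kg, ¥536,604.08):
Base rate for 07.40 is 12.5%.
07.40 has an FTA preferential rate, but origin Seristan is not Astune; base rate stands.
Additional duty on 07.40 from Seristan: +43%. Applied ad valorem rate: 12.5% + 43% = 55.5%.
Duty = ¥536,604.08 × 55.5% = ¥297,815.26.
Total = ¥8,672.80 + ¥9,786.92 + ¥297,815.26 = ¥316,274.98.

¥316,274.98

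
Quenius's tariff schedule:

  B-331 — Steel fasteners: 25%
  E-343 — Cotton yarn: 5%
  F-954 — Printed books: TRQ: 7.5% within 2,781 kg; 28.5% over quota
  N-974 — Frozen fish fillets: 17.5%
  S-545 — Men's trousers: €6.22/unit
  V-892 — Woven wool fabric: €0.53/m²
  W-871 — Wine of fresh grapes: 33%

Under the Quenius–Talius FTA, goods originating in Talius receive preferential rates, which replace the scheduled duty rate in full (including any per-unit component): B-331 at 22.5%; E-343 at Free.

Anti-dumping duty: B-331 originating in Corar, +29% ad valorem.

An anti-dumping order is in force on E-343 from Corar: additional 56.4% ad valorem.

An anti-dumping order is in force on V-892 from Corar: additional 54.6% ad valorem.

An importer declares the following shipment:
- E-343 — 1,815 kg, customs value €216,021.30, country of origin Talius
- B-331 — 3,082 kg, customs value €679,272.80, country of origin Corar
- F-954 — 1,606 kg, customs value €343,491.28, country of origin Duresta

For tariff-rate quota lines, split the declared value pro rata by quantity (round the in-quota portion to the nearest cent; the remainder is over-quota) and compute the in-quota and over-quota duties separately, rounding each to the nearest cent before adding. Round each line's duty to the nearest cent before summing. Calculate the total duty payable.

Line 1 (E-343, Talius, 1,815 kg, €216,021.30):
Base rate for E-343 is 5%.
Origin Talius qualifies under the Quenius–Talius agreement and E-343 is covered: preferential rate Free applies instead.
The additional-duty order on E-343 targets Corar, not Talius; it does not apply.
Duty = €216,021.30 × 0% = €0.00.
Line 2 (B-331, Corar, 3,082 kg, €679,272.80):
Base rate for B-331 is 25%.
B-331 has an FTA preferential rate, but origin Corar is not Talius; base rate stands.
Additional duty on B-331 from Corar: +29%. Applied ad valorem rate: 25% + 29% = 54%.
Duty = €679,272.80 × 54% = €366,807.31.
Line 3 (F-954, Duresta, 1,606 kg, €343,491.28):
Code F-954 is under a tariff-rate quota (threshold 2,781 kg). Quantity 1,606 kg is within the quota, so the in-quota rate 7.5% applies to the full value.
Duty = €343,491.28 × 7.5% = €25,761.85.
Total = €0.00 + €366,807.31 + €25,761.85 = €392,569.16.

€392,569.16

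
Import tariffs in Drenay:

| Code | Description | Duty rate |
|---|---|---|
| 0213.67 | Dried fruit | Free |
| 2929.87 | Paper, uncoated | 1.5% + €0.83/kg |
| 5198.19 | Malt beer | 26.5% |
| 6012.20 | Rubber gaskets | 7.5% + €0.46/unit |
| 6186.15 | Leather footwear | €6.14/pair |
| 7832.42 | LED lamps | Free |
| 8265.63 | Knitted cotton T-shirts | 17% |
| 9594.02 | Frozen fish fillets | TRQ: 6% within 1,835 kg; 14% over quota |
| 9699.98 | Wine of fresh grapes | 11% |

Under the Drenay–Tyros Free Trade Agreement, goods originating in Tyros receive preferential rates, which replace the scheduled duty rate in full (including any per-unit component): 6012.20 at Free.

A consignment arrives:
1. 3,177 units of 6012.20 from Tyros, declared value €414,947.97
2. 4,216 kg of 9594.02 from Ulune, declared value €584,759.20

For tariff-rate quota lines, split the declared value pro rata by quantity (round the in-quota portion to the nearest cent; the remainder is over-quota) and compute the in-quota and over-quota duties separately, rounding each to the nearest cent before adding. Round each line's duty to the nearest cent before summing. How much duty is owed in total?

€61,505.13

Line 1 (6012.20, Tyros, 3,177 units, €414,947.97):
Base rate for 6012.20 is 7.5% + €0.46/unit.
Origin Tyros qualifies under the Drenay–Tyros agreement and 6012.20 is covered: preferential rate Free applies instead.
Duty = €414,947.97 × 0% = €0.00.
Line 2 (9594.02, Ulune, 4,216 kg, €584,759.20):
Code 9594.02 is under a tariff-rate quota (threshold 1,835 kg). In-quota: 1,835 kg at 6%; over-quota: 2,381 kg at 14%.
Pro-rata value split: in-quota = €584,759.20 × 1,835/4,216 = €254,514.50; over-quota = €584,759.20 − €254,514.50 = €330,244.70.
In-quota duty = €254,514.50 × 6% = €15,270.87. Over-quota duty = €330,244.70 × 14% = €46,234.26.
Line duty = €15,270.87 + €46,234.26 = €61,505.13.
Total = €0.00 + €61,505.13 = €61,505.13.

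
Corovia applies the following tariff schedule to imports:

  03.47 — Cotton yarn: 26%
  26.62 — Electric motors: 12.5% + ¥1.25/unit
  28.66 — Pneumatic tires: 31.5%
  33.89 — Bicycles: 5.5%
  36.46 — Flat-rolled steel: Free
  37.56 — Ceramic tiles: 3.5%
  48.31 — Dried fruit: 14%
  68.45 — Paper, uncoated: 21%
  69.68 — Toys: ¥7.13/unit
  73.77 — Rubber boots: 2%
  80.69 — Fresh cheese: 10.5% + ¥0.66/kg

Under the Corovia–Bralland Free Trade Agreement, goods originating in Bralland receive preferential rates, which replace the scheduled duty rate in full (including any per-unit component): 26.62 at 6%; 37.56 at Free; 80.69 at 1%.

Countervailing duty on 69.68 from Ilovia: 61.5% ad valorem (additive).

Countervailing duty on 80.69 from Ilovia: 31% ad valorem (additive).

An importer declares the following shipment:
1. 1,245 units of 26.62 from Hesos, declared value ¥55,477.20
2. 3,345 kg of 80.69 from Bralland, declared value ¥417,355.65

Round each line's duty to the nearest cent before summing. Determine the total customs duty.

¥12,664.46

Line 1 (26.62, Hesos, 1,245 units, ¥55,477.20):
Base rate for 26.62 is 12.5% + ¥1.25/unit.
26.62 has an FTA preferential rate, but origin Hesos is not Bralland; base rate stands.
Duty = ¥55,477.20 × 12.5% + 1,245 × ¥1.25 = ¥8,490.90.
Line 2 (80.69, Bralland, 3,345 kg, ¥417,355.65):
Base rate for 80.69 is 10.5% + ¥0.66/kg.
Origin Bralland qualifies under the Corovia–Bralland agreement and 80.69 is covered: preferential rate 1% applies instead.
The additional-duty order on 80.69 targets Ilovia, not Bralland; it does not apply.
Duty = ¥417,355.65 × 1% = ¥4,173.56.
Total = ¥8,490.90 + ¥4,173.56 = ¥12,664.46.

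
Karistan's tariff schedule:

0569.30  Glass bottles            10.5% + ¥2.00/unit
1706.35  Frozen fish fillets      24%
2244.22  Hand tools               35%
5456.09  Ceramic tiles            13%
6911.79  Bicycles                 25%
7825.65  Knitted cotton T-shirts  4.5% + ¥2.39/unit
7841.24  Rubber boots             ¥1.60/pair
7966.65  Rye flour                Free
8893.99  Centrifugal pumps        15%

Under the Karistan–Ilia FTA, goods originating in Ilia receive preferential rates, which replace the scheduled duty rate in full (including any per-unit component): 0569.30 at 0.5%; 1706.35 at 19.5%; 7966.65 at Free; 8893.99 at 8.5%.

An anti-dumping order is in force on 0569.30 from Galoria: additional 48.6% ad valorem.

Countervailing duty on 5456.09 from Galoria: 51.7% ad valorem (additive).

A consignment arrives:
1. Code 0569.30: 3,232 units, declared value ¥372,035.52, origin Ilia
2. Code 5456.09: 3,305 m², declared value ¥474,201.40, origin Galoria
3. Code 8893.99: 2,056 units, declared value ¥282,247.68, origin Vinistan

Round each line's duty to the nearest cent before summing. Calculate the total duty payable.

¥351,005.64

Line 1 (0569.30, Ilia, 3,232 units, ¥372,035.52):
Base rate for 0569.30 is 10.5% + ¥2.00/unit.
Origin Ilia qualifies under the Karistan–Ilia agreement and 0569.30 is covered: preferential rate 0.5% applies instead.
The additional-duty order on 0569.30 targets Galoria, not Ilia; it does not apply.
Duty = ¥372,035.52 × 0.5% = ¥1,860.18.
Line 2 (5456.09, Galoria, 3,305 m², ¥474,201.40):
Base rate for 5456.09 is 13%.
Additional duty on 5456.09 from Galoria: +51.7%. Applied ad valorem rate: 13% + 51.7% = 64.7%.
Duty = ¥474,201.40 × 64.7% = ¥306,808.31.
Line 3 (8893.99, Vinistan, 2,056 units, ¥282,247.68):
Base rate for 8893.99 is 15%.
8893.99 has an FTA preferential rate, but origin Vinistan is not Ilia; base rate stands.
Duty = ¥282,247.68 × 15% = ¥42,337.15.
Total = ¥1,860.18 + ¥306,808.31 + ¥42,337.15 = ¥351,005.64.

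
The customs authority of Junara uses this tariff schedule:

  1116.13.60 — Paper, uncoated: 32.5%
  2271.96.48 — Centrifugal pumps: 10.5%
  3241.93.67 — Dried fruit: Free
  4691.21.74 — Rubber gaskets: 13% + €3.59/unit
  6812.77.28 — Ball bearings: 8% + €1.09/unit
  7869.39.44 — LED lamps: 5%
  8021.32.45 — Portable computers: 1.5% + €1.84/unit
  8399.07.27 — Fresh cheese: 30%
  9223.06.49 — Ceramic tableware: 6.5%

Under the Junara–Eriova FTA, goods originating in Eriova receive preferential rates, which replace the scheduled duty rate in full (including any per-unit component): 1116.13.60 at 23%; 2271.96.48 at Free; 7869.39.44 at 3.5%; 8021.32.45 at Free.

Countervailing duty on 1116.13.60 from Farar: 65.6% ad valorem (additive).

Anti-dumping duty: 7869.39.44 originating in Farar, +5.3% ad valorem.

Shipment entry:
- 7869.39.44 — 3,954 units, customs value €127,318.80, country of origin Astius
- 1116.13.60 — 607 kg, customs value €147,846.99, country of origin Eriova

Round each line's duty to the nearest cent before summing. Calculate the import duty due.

Line 1 (7869.39.44, Astius, 3,954 units, €127,318.80):
Base rate for 7869.39.44 is 5%.
7869.39.44 has an FTA preferential rate, but origin Astius is not Eriova; base rate stands.
The additional-duty order on 7869.39.44 targets Farar, not Astius; it does not apply.
Duty = €127,318.80 × 5% = €6,365.94.
Line 2 (1116.13.60, Eriova, 607 kg, €147,846.99):
Base rate for 1116.13.60 is 32.5%.
Origin Eriova qualifies under the Junara–Eriova agreement and 1116.13.60 is covered: preferential rate 23% applies instead.
The additional-duty order on 1116.13.60 targets Farar, not Eriova; it does not apply.
Duty = €147,846.99 × 23% = €34,004.81.
Total = €6,365.94 + €34,004.81 = €40,370.75.

€40,370.75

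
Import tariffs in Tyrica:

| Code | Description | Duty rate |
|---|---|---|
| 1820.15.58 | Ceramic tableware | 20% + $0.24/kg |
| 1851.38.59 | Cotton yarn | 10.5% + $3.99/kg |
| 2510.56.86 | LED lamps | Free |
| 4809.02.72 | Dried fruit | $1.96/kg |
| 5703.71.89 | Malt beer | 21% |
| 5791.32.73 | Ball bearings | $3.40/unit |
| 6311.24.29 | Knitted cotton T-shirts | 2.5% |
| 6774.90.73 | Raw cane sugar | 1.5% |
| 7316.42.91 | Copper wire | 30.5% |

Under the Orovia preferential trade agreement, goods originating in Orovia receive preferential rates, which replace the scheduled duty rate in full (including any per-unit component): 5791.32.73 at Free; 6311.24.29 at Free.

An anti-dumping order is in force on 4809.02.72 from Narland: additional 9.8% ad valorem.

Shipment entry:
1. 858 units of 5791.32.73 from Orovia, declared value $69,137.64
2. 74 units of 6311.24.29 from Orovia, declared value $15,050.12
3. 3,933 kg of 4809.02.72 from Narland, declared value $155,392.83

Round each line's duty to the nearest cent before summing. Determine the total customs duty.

Line 1 (5791.32.73, Orovia, 858 units, $69,137.64):
Base rate for 5791.32.73 is $3.40/unit.
Origin Orovia qualifies under the Tyrica–Orovia agreement and 5791.32.73 is covered: preferential rate Free applies instead.
Duty = $69,137.64 × 0% = $0.00.
Line 2 (6311.24.29, Orovia, 74 units, $15,050.12):
Base rate for 6311.24.29 is 2.5%.
Origin Orovia qualifies under the Tyrica–Orovia agreement and 6311.24.29 is covered: preferential rate Free applies instead.
Duty = $15,050.12 × 0% = $0.00.
Line 3 (4809.02.72, Narland, 3,933 kg, $155,392.83):
Base rate for 4809.02.72 is $1.96/kg.
Additional duty on 4809.02.72 from Narland: +9.8% ad valorem. Applied ad valorem rate = 9.8%.
Duty = $155,392.83 × 9.8% + 3,933 × $1.96 = $22,937.18.
Total = $0.00 + $0.00 + $22,937.18 = $22,937.18.

$22,937.18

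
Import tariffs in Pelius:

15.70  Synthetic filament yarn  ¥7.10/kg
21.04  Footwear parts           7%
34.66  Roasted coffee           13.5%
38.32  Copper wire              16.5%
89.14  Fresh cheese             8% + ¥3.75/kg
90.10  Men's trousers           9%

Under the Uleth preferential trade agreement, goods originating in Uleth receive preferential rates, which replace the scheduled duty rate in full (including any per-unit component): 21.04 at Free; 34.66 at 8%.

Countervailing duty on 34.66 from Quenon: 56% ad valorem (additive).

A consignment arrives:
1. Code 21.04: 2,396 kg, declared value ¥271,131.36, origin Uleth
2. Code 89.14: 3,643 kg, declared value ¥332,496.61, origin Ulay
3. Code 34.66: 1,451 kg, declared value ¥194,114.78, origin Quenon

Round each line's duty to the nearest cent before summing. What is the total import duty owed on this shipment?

¥175,170.75

Line 1 (21.04, Uleth, 2,396 kg, ¥271,131.36):
Base rate for 21.04 is 7%.
Origin Uleth qualifies under the Pelius–Uleth agreement and 21.04 is covered: preferential rate Free applies instead.
Duty = ¥271,131.36 × 0% = ¥0.00.
Line 2 (89.14, Ulay, 3,643 kg, ¥332,496.61):
Base rate for 89.14 is 8% + ¥3.75/kg.
Duty = ¥332,496.61 × 8% + 3,643 × ¥3.75 = ¥40,260.98.
Line 3 (34.66, Quenon, 1,451 kg, ¥194,114.78):
Base rate for 34.66 is 13.5%.
34.66 has an FTA preferential rate, but origin Quenon is not Uleth; base rate stands.
Additional duty on 34.66 from Quenon: +56%. Applied ad valorem rate: 13.5% + 56% = 69.5%.
Duty = ¥194,114.78 × 69.5% = ¥134,909.77.
Total = ¥0.00 + ¥40,260.98 + ¥134,909.77 = ¥175,170.75.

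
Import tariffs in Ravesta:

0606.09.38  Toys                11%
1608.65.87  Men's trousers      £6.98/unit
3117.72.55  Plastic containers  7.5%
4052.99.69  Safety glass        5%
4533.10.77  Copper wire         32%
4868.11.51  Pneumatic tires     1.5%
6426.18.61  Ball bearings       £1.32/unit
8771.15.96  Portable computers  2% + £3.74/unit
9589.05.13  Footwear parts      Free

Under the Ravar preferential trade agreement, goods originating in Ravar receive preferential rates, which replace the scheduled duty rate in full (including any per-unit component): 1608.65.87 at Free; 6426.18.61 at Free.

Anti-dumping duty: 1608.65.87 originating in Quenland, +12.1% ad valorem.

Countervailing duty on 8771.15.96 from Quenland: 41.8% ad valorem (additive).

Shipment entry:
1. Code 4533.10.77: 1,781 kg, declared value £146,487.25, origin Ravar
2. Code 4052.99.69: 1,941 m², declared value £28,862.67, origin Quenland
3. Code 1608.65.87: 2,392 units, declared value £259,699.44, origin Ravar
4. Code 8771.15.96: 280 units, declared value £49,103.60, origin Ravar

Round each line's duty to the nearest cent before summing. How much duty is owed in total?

£50,348.32

Line 1 (4533.10.77, Ravar, 1,781 kg, £146,487.25):
Base rate for 4533.10.77 is 32%.
Origin Ravar is the FTA partner but 4533.10.77 is not on the preference list; base rate stands.
Duty = £146,487.25 × 32% = £46,875.92.
Line 2 (4052.99.69, Quenland, 1,941 m², £28,862.67):
Base rate for 4052.99.69 is 5%.
Duty = £28,862.67 × 5% = £1,443.13.
Line 3 (1608.65.87, Ravar, 2,392 units, £259,699.44):
Base rate for 1608.65.87 is £6.98/unit.
Origin Ravar qualifies under the Ravesta–Ravar agreement and 1608.65.87 is covered: preferential rate Free applies instead.
The additional-duty order on 1608.65.87 targets Quenland, not Ravar; it does not apply.
Duty = £259,699.44 × 0% = £0.00.
Line 4 (8771.15.96, Ravar, 280 units, £49,103.60):
Base rate for 8771.15.96 is 2% + £3.74/unit.
Origin Ravar is the FTA partner but 8771.15.96 is not on the preference list; base rate stands.
The additional-duty order on 8771.15.96 targets Quenland, not Ravar; it does not apply.
Duty = £49,103.60 × 2% + 280 × £3.74 = £2,029.27.
Total = £46,875.92 + £1,443.13 + £0.00 + £2,029.27 = £50,348.32.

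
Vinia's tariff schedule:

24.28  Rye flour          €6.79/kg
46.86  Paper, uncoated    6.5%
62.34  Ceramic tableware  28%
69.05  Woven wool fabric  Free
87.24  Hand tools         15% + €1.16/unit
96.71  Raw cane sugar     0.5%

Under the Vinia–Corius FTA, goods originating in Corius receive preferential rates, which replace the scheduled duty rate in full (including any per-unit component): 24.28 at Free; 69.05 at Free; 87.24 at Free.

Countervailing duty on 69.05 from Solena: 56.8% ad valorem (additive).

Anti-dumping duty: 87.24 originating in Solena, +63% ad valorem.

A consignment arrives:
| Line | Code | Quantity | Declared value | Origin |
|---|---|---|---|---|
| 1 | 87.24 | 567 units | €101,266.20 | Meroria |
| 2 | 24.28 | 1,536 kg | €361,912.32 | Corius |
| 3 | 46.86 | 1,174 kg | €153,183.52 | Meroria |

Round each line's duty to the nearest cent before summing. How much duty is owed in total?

Line 1 (87.24, Meroria, 567 units, €101,266.20):
Base rate for 87.24 is 15% + €1.16/unit.
87.24 has an FTA preferential rate, but origin Meroria is not Corius; base rate stands.
The additional-duty order on 87.24 targets Solena, not Meroria; it does not apply.
Duty = €101,266.20 × 15% + 567 × €1.16 = €15,847.65.
Line 2 (24.28, Corius, 1,536 kg, €361,912.32):
Base rate for 24.28 is €6.79/kg.
Origin Corius qualifies under the Vinia–Corius agreement and 24.28 is covered: preferential rate Free applies instead.
Duty = €361,912.32 × 0% = €0.00.
Line 3 (46.86, Meroria, 1,174 kg, €153,183.52):
Base rate for 46.86 is 6.5%.
Duty = €153,183.52 × 6.5% = €9,956.93.
Total = €15,847.65 + €0.00 + €9,956.93 = €25,804.58.

€25,804.58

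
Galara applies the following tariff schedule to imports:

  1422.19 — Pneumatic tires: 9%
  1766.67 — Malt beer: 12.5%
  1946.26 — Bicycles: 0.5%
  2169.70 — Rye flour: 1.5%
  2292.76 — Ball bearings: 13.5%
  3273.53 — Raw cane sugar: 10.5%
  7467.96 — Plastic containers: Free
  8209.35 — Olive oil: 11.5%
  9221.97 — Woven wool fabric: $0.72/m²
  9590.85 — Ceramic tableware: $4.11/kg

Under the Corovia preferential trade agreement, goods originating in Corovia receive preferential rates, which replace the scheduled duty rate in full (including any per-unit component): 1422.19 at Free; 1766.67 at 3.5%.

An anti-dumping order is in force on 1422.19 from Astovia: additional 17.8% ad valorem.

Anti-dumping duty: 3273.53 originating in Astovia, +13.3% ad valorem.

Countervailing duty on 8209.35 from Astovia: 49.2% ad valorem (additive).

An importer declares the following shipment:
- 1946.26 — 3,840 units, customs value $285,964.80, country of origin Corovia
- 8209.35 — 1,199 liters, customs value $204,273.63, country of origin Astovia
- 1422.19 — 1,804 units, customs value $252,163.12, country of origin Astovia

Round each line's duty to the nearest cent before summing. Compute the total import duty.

Line 1 (1946.26, Corovia, 3,840 units, $285,964.80):
Base rate for 1946.26 is 0.5%.
Origin Corovia is the FTA partner but 1946.26 is not on the preference list; base rate stands.
Duty = $285,964.80 × 0.5% = $1,429.82.
Line 2 (8209.35, Astovia, 1,199 liters, $204,273.63):
Base rate for 8209.35 is 11.5%.
Additional duty on 8209.35 from Astovia: +49.2%. Applied ad valorem rate: 11.5% + 49.2% = 60.7%.
Duty = $204,273.63 × 60.7% = $123,994.09.
Line 3 (1422.19, Astovia, 1,804 units, $252,163.12):
Base rate for 1422.19 is 9%.
1422.19 has an FTA preferential rate, but origin Astovia is not Corovia; base rate stands.
Additional duty on 1422.19 from Astovia: +17.8%. Applied ad valorem rate: 9% + 17.8% = 26.8%.
Duty = $252,163.12 × 26.8% = $67,579.72.
Total = $1,429.82 + $123,994.09 + $67,579.72 = $193,003.63.

$193,003.63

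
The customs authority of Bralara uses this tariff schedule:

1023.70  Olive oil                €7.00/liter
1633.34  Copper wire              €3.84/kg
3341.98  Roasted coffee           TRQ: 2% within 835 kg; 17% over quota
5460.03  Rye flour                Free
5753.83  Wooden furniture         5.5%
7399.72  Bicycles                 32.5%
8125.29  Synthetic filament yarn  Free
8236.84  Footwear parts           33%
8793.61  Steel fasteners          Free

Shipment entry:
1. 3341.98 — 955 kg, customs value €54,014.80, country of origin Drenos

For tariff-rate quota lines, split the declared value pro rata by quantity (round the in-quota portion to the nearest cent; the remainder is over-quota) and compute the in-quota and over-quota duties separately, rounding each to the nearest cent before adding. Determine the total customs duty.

Line 1 (3341.98, Drenos, 955 kg, €54,014.80):
Code 3341.98 is under a tariff-rate quota (threshold 835 kg). In-quota: 835 kg at 2%; over-quota: 120 kg at 17%.
Pro-rata value split: in-quota = €54,014.80 × 835/955 = €47,227.60; over-quota = €54,014.80 − €47,227.60 = €6,787.20.
In-quota duty = €47,227.60 × 2% = €944.55. Over-quota duty = €6,787.20 × 17% = €1,153.82.
Line duty = €944.55 + €1,153.82 = €2,098.37.

€2,098.37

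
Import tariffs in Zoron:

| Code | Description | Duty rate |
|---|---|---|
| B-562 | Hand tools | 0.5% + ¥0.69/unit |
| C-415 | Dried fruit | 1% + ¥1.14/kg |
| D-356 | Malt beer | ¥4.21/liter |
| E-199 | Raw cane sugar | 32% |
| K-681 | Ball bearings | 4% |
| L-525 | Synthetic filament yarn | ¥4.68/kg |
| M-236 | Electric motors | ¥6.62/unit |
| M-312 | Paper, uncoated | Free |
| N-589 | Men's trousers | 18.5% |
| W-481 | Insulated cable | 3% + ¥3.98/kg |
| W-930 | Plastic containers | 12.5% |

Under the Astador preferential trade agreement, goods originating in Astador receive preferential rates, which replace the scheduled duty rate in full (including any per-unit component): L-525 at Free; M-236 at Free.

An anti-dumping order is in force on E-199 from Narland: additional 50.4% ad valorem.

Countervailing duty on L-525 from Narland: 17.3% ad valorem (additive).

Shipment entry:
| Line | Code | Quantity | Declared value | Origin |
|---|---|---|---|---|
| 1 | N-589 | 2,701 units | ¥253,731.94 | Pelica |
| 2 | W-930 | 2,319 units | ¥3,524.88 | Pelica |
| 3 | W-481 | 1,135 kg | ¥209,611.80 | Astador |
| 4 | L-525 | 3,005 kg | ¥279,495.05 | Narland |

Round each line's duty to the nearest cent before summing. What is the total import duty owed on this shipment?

Line 1 (N-589, Pelica, 2,701 units, ¥253,731.94):
Base rate for N-589 is 18.5%.
Duty = ¥253,731.94 × 18.5% = ¥46,940.41.
Line 2 (W-930, Pelica, 2,319 units, ¥3,524.88):
Base rate for W-930 is 12.5%.
Duty = ¥3,524.88 × 12.5% = ¥440.61.
Line 3 (W-481, Astador, 1,135 kg, ¥209,611.80):
Base rate for W-481 is 3% + ¥3.98/kg.
Origin Astador is the FTA partner but W-481 is not on the preference list; base rate stands.
Duty = ¥209,611.80 × 3% + 1,135 × ¥3.98 = ¥10,805.65.
Line 4 (L-525, Narland, 3,005 kg, ¥279,495.05):
Base rate for L-525 is ¥4.68/kg.
L-525 has an FTA preferential rate, but origin Narland is not Astador; base rate stands.
Additional duty on L-525 from Narland: +17.3% ad valorem. Applied ad valorem rate = 17.3%.
Duty = ¥279,495.05 × 17.3% + 3,005 × ¥4.68 = ¥62,416.04.
Total = ¥46,940.41 + ¥440.61 + ¥10,805.65 + ¥62,416.04 = ¥120,602.71.

¥120,602.71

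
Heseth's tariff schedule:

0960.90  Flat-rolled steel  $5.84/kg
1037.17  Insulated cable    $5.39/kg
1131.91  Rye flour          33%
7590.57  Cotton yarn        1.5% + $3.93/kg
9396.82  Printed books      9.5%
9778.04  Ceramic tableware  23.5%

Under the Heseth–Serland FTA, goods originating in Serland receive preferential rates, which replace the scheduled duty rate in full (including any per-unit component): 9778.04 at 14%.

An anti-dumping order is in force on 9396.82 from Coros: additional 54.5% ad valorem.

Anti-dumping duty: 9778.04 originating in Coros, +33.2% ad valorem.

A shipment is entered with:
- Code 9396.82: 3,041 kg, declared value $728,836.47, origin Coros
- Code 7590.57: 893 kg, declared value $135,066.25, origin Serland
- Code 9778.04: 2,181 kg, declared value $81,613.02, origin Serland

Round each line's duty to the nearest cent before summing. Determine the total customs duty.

$483,416.64

Line 1 (9396.82, Coros, 3,041 kg, $728,836.47):
Base rate for 9396.82 is 9.5%.
Additional duty on 9396.82 from Coros: +54.5%. Applied ad valorem rate: 9.5% + 54.5% = 64%.
Duty = $728,836.47 × 64% = $466,455.34.
Line 2 (7590.57, Serland, 893 kg, $135,066.25):
Base rate for 7590.57 is 1.5% + $3.93/kg.
Origin Serland is the FTA partner but 7590.57 is not on the preference list; base rate stands.
Duty = $135,066.25 × 1.5% + 893 × $3.93 = $5,535.48.
Line 3 (9778.04, Serland, 2,181 kg, $81,613.02):
Base rate for 9778.04 is 23.5%.
Origin Serland qualifies under the Heseth–Serland agreement and 9778.04 is covered: preferential rate 14% applies instead.
The additional-duty order on 9778.04 targets Coros, not Serland; it does not apply.
Duty = $81,613.02 × 14% = $11,425.82.
Total = $466,455.34 + $5,535.48 + $11,425.82 = $483,416.64.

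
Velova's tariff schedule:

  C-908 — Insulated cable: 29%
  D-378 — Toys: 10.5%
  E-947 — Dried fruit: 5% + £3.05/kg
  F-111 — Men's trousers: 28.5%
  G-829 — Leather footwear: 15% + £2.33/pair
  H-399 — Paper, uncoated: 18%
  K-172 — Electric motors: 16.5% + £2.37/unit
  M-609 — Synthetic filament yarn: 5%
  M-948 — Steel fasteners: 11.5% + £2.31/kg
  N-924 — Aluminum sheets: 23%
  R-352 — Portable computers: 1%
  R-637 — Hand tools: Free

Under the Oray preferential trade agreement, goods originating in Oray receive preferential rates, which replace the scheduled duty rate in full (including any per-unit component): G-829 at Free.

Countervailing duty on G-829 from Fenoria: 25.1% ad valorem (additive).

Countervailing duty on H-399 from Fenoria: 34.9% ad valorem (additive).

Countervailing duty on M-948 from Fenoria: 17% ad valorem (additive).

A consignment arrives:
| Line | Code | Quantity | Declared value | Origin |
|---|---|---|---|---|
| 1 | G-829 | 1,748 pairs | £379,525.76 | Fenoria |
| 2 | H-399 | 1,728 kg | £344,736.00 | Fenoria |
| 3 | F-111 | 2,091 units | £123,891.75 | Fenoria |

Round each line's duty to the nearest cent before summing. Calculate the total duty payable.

Line 1 (G-829, Fenoria, 1,748 pairs, £379,525.76):
Base rate for G-829 is 15% + £2.33/pair.
G-829 has an FTA preferential rate, but origin Fenoria is not Oray; base rate stands.
Additional duty on G-829 from Fenoria: +25.1%. Applied ad valorem rate: 15% + 25.1% = 40.1%.
Duty = £379,525.76 × 40.1% + 1,748 × £2.33 = £156,262.67.
Line 2 (H-399, Fenoria, 1,728 kg, £344,736.00):
Base rate for H-399 is 18%.
Additional duty on H-399 from Fenoria: +34.9%. Applied ad valorem rate: 18% + 34.9% = 52.9%.
Duty = £344,736.00 × 52.9% = £182,365.34.
Line 3 (F-111, Fenoria, 2,091 units, £123,891.75):
Base rate for F-111 is 28.5%.
Duty = £123,891.75 × 28.5% = £35,309.15.
Total = £156,262.67 + £182,365.34 + £35,309.15 = £373,937.16.

£373,937.16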